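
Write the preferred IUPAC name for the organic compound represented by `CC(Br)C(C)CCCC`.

2-bromo-3-methylheptane

The parent chain contains 7 carbons (heptane).
Choose the numbering such that the substituent locant set {2,3} is lower than {5,6} at the first point of difference.
That gives a bromo group at C-2; a methyl group at C-3.
The substituents are ordered alphabetically, ignoring any di-/tri- multipliers.
The name is 2-bromo-3-methylheptane.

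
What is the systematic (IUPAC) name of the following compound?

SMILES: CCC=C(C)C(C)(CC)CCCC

Counting along the main chain through the multiple bond gives 9 carbons: the parent is nonane.
The chain contains a C=C double bond, so the unsaturation ending is -ene.
Number the chain so that numbering from this end puts the double bond at C-3 rather than C-6.
That gives the double bond between C-3 and C-4; an ethyl group at C-5; methyl groups at C-4 and C-5.
Prefixes are listed alphabetically: ethyl, methyl.
Assembling the pieces gives 5-ethyl-4,5-dimethylnon-3-ene.

5-ethyl-4,5-dimethylnon-3-ene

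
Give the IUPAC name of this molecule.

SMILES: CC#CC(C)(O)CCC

4-methylhept-2-yn-4-ol

The longest chain bearing the –OH group and the multiple bond is 7 carbons long (heptane).
An alcohol (–OH) is the principal characteristic group, giving the suffix -ol.
The chain contains a C≡C triple bond, so the unsaturation ending is -yne.
Number the chain so that numbering from this end puts the triple bond at C-2 rather than C-5.
That gives the hydroxyl at C-4; the triple bond between C-2 and C-3; a methyl group at C-4.
Assembling the pieces gives 4-methylhept-2-yn-4-ol.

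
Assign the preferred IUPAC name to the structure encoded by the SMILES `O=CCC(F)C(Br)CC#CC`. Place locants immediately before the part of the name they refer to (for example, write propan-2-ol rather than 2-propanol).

The longest carbon chain that includes the –CHO group and the multiple bond has 8 carbons, so the parent hydride is octane.
An aldehyde (terminal –CHO) is the principal characteristic group, giving the suffix -al.
A C≡C triple bond in the chain gives the infix -yne-.
Number the chain so that the aldehyde carbon is C-1 by definition.
This places the triple bond between C-6 and C-7; a bromo group at C-4; a fluoro group at C-3.
The substituents are ordered alphabetically, ignoring any di-/tri- multipliers.
Putting it together: 4-bromo-3-fluorooct-6-ynal.

4-bromo-3-fluorooct-6-ynal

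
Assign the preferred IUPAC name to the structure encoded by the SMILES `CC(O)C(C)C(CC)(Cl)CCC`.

4-chloro-4-ethyl-3-methylheptan-2-ol

The longest carbon chain that includes the –OH group has 7 carbons, so the parent hydride is heptane.
The principal characteristic group is an alcohol (–OH), named with the suffix -ol.
Number the chain so that numbering from this end puts the hydroxyl group at C-2 rather than C-6.
With this numbering: the hydroxyl at C-2; a chloro group at C-4; an ethyl group at C-4; a methyl group at C-3.
The substituents are ordered alphabetically, ignoring any di-/tri- multipliers.
Putting it together: 4-chloro-4-ethyl-3-methylheptan-2-ol.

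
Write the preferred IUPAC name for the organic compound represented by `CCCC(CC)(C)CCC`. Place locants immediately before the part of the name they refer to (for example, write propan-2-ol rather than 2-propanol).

The longest carbon chain is 7 atoms: the parent is heptane.
Both numbering directions give the same locant set; either may be used.
With this numbering: an ethyl group at C-4; a methyl group at C-4.
The substituents are ordered alphabetically, ignoring any di-/tri- multipliers.
Putting it together: 4-ethyl-4-methylheptane.

4-ethyl-4-methylheptane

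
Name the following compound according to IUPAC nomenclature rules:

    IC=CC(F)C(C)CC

3-fluoro-1-iodo-4-methylhex-1-ene

The longest chain bearing the multiple bond is 6 carbons long (hexane).
There is one C=C double bond, indicated by the ending -ene.
The numbering direction is chosen so that numbering from this end puts the double bond at C-1 rather than C-5.
That gives the double bond between C-1 and C-2; a fluoro group at C-3; an iodo group at C-1; a methyl group at C-4.
The substituents are ordered alphabetically, ignoring any di-/tri- multipliers.
Assembling the pieces gives 3-fluoro-1-iodo-4-methylhex-1-ene.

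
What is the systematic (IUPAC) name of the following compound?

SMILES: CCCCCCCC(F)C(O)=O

2-fluorononanoic acid

Counting along the main chain through the –COOH group gives 9 carbons: the parent is nonane.
The highest-priority functional group is a carboxylic acid (terminal –COOH), so the name ends in -oic acid.
Number the chain so that the carboxylic acid carbon is C-1 by definition.
With this numbering: a fluoro group at C-2.
The name is 2-fluorononanoic acid.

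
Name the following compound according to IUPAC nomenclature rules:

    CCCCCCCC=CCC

The longest chain bearing the multiple bond is 11 carbons long (undecane).
A C=C double bond in the chain gives the infix -ene-.
Number the chain so that numbering from this end puts the double bond at C-3 rather than C-8.
That gives the double bond between C-3 and C-4.
The name is undec-3-ene.

undec-3-ene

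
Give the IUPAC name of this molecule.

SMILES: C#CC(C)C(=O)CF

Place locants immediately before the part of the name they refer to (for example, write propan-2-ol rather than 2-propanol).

The longest carbon chain that includes the carbonyl and the multiple bond has 5 carbons, so the parent hydride is pentane.
The highest-priority functional group is a ketone (C=O on an internal carbon), so the name ends in -one.
A C≡C triple bond in the chain gives the infix -yne-.
The numbering direction is chosen so that numbering from this end puts the carbonyl group at C-2 rather than C-4.
This places the carbonyl at C-2; the triple bond between C-4 and C-5; a fluoro group at C-1; a methyl group at C-3.
Substituent prefixes are cited in alphabetical order (multiplying prefixes like di-/tri- are ignored for ordering).
Assembling the pieces gives 1-fluoro-3-methylpent-4-yn-2-one.

1-fluoro-3-methylpent-4-yn-2-one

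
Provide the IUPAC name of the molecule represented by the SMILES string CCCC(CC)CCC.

The parent chain contains 7 carbons (heptane).
The molecule is symmetric, so either numbering direction gives the same locants.
With this numbering: an ethyl group at C-4.
Assembling the pieces gives 4-ethylheptane.

4-ethylheptane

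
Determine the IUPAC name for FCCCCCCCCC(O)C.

10-fluorodecan-2-ol

Counting along the main chain through the –OH group gives 10 carbons: the parent is decane.
The principal characteristic group is an alcohol (–OH), named with the suffix -ol.
The numbering direction is chosen so that numbering from this end puts the hydroxyl group at C-2 rather than C-9.
That gives the hydroxyl at C-2; a fluoro group at C-10.
Putting it together: 10-fluorodecan-2-ol.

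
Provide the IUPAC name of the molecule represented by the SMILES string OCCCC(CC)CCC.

The longest chain bearing the –OH group is 7 carbons long (heptane).
The principal characteristic group is an alcohol (–OH), named with the suffix -ol.
Choose the numbering such that numbering from this end puts the hydroxyl group at C-1 rather than C-7.
That gives the hydroxyl at C-1; an ethyl group at C-4.
The name is 4-ethylheptan-1-ol.

4-ethylheptan-1-ol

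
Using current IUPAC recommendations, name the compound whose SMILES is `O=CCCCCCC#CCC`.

dec-7-ynal

The longest chain bearing the –CHO group and the multiple bond is 10 carbons long (decane).
The highest-priority functional group is an aldehyde (terminal –CHO), so the name ends in -al.
There is one C≡C triple bond, indicated by the ending -yne.
Number the chain so that the aldehyde carbon is C-1 by definition.
This places the triple bond between C-7 and C-8.
The name is dec-7-ynal.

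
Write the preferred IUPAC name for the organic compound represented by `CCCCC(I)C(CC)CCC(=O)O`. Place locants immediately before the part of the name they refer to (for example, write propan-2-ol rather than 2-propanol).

Counting along the main chain through the –COOH group gives 9 carbons: the parent is nonane.
The principal characteristic group is a carboxylic acid (terminal –COOH), named with the suffix -oic acid.
Choose the numbering such that the carboxylic acid carbon is C-1 by definition.
This places an ethyl group at C-4; an iodo group at C-5.
Substituent prefixes are cited in alphabetical order (multiplying prefixes like di-/tri- are ignored for ordering).
Assembling the pieces gives 4-ethyl-5-iodononanoic acid.

4-ethyl-5-iodononanoic acid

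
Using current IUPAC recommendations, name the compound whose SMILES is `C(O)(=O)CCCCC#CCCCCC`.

dodec-6-ynoic acid

Counting along the main chain through the –COOH group and the multiple bond gives 12 carbons: the parent is dodecane.
A carboxylic acid (terminal –COOH) is the principal characteristic group, giving the suffix -oic acid.
A C≡C triple bond in the chain gives the infix -yne-.
Choose the numbering such that the carboxylic acid carbon is C-1 by definition.
This places the triple bond between C-6 and C-7.
Putting it together: dodec-6-ynoic acid.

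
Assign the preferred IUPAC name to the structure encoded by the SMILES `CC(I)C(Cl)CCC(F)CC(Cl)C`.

3,8-dichloro-6-fluoro-2-iodononane

The parent chain contains 9 carbons (nonane).
Number the chain so that the substituent locant set {2,3,6,8} is lower than {2,4,7,8} at the first point of difference.
With this numbering: chloro groups at C-3 and C-8; a fluoro group at C-6; an iodo group at C-2.
Prefixes are listed alphabetically: chloro, fluoro, iodo.
Putting it together: 3,8-dichloro-6-fluoro-2-iodononane.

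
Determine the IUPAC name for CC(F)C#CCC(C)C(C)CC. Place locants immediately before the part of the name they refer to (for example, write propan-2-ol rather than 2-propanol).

2-fluoro-6,7-dimethylnon-3-yne

The longest chain bearing the multiple bond is 9 carbons long (nonane).
The chain contains a C≡C triple bond, so the unsaturation ending is -yne.
Number the chain so that numbering from this end puts the triple bond at C-3 rather than C-6.
That gives the triple bond between C-3 and C-4; a fluoro group at C-2; methyl groups at C-6 and C-7.
Substituent prefixes are cited in alphabetical order (multiplying prefixes like di-/tri- are ignored for ordering).
Putting it together: 2-fluoro-6,7-dimethylnon-3-yne.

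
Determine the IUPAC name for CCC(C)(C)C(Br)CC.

The longest carbon chain is 6 atoms: the parent is hexane.
Number the chain so that the substituent locant set {3,3,4} is lower than {3,4,4} at the first point of difference.
That gives a bromo group at C-4; two methyl groups at C-3.
The substituents are ordered alphabetically, ignoring any di-/tri- multipliers.
The name is 4-bromo-3,3-dimethylhexane.

4-bromo-3,3-dimethylhexane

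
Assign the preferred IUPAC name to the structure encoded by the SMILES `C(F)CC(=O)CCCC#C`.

1-fluorooct-7-yn-3-one

The longest carbon chain that includes the carbonyl and the multiple bond has 8 carbons, so the parent hydride is octane.
The principal characteristic group is a ketone (C=O on an internal carbon), named with the suffix -one.
The chain contains a C≡C triple bond, so the unsaturation ending is -yne.
Choose the numbering such that numbering from this end puts the carbonyl group at C-3 rather than C-6.
That gives the carbonyl at C-3; the triple bond between C-7 and C-8; a fluoro group at C-1.
Assembling the pieces gives 1-fluorooct-7-yn-3-one.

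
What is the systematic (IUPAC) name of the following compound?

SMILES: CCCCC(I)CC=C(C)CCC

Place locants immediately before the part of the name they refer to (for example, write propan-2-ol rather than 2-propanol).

The longest carbon chain that includes the multiple bond has 11 carbons, so the parent hydride is undecane.
There is one C=C double bond, indicated by the ending -ene.
Choose the numbering such that numbering from this end puts the double bond at C-4 rather than C-7.
With this numbering: the double bond between C-4 and C-5; an iodo group at C-7; a methyl group at C-4.
Substituent prefixes are cited in alphabetical order (multiplying prefixes like di-/tri- are ignored for ordering).
The name is 7-iodo-4-methylundec-4-ene.

7-iodo-4-methylundec-4-ene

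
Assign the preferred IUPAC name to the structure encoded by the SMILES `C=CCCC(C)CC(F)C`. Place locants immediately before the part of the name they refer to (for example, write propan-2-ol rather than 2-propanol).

Counting along the main chain through the multiple bond gives 8 carbons: the parent is octane.
A C=C double bond in the chain gives the infix -ene-.
Choose the numbering such that numbering from this end puts the double bond at C-1 rather than C-7.
This places the double bond between C-1 and C-2; a fluoro group at C-7; a methyl group at C-5.
Prefixes are listed alphabetically: fluoro, methyl.
The name is 7-fluoro-5-methyloct-1-ene.

7-fluoro-5-methyloct-1-ene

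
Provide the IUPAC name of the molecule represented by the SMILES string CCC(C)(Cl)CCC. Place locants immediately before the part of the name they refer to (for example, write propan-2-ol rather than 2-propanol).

The parent chain contains 6 carbons (hexane).
Number the chain so that the substituent locant set {3,3} is lower than {4,4} at the first point of difference.
This places a chloro group at C-3; a methyl group at C-3.
Prefixes are listed alphabetically: chloro, methyl.
Assembling the pieces gives 3-chloro-3-methylhexane.

3-chloro-3-methylhexane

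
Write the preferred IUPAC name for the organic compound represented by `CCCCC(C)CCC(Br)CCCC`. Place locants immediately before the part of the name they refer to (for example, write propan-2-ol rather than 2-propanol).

5-bromo-8-methyldodecane

The longest carbon chain is 12 atoms: the parent is dodecane.
Number the chain so that the locant sets are identical either way, so the alphabetically earlier bromo substituent takes the lower locant (5 rather than 8).
This places a bromo group at C-5; a methyl group at C-8.
The substituents are ordered alphabetically, ignoring any di-/tri- multipliers.
The name is 5-bromo-8-methyldodecane.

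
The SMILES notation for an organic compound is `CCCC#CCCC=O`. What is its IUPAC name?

oct-4-ynal

Counting along the main chain through the –CHO group and the multiple bond gives 8 carbons: the parent is octane.
An aldehyde (terminal –CHO) is the principal characteristic group, giving the suffix -al.
A C≡C triple bond in the chain gives the infix -yne-.
Choose the numbering such that the aldehyde carbon is C-1 by definition.
That gives the triple bond between C-4 and C-5.
The name is oct-4-ynal.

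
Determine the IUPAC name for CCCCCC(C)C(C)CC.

3,4-dimethylnonane

The longest continuous carbon chain has 9 atoms, so the parent hydride is nonane.
Number the chain so that the substituent locant set {3,4} is lower than {6,7} at the first point of difference.
That gives methyl groups at C-3 and C-4.
The name is 3,4-dimethylnonane.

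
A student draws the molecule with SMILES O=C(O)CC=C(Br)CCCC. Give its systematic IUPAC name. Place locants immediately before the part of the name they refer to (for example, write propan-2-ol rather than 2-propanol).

The longest carbon chain that includes the –COOH group and the multiple bond has 8 carbons, so the parent hydride is octane.
A carboxylic acid (terminal –COOH) is the principal characteristic group, giving the suffix -oic acid.
There is one C=C double bond, indicated by the ending -ene.
Number the chain so that the carboxylic acid carbon is C-1 by definition.
This places the double bond between C-3 and C-4; a bromo group at C-4.
Putting it together: 4-bromooct-3-enoic acid.

4-bromooct-3-enoic acid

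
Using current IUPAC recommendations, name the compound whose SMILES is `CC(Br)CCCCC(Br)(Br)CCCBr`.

The longest carbon chain is 10 atoms: the parent is decane.
Choose the numbering such that the substituent locant set {1,4,4,9} is lower than {2,7,7,10} at the first point of difference.
With this numbering: bromo groups at C-1 and C-4 (×2) and C-9.
Assembling the pieces gives 1,4,4,9-tetrabromodecane.

1,4,4,9-tetrabromodecane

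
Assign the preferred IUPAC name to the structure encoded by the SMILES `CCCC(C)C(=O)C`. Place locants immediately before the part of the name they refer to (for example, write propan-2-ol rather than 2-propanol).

The longest carbon chain that includes the carbonyl has 6 carbons, so the parent hydride is hexane.
A ketone (C=O on an internal carbon) is the principal characteristic group, giving the suffix -one.
Number the chain so that numbering from this end puts the carbonyl group at C-2 rather than C-5.
That gives the carbonyl at C-2; a methyl group at C-3.
Putting it together: 3-methylhexan-2-one.

3-methylhexan-2-one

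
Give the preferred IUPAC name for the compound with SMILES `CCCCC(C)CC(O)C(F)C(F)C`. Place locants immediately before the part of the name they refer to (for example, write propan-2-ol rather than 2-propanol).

2,3-difluoro-6-methyldecan-4-ol

The longest chain bearing the –OH group is 10 carbons long (decane).
The principal characteristic group is an alcohol (–OH), named with the suffix -ol.
Choose the numbering such that numbering from this end puts the hydroxyl group at C-4 rather than C-7.
This places the hydroxyl at C-4; fluoro groups at C-2 and C-3; a methyl group at C-6.
The substituents are ordered alphabetically, ignoring any di-/tri- multipliers.
Assembling the pieces gives 2,3-difluoro-6-methyldecan-4-ol.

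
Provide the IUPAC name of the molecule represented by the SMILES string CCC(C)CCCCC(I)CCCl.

The longest carbon chain is 10 atoms: the parent is decane.
Number the chain so that the substituent locant set {1,3,8} is lower than {3,8,10} at the first point of difference.
That gives a chloro group at C-1; an iodo group at C-3; a methyl group at C-8.
Substituent prefixes are cited in alphabetical order (multiplying prefixes like di-/tri- are ignored for ordering).
The name is 1-chloro-3-iodo-8-methyldecane.

1-chloro-3-iodo-8-methyldecane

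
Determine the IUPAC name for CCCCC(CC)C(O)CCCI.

5-ethyl-1-iodononan-4-ol

Counting along the main chain through the –OH group gives 9 carbons: the parent is nonane.
The principal characteristic group is an alcohol (–OH), named with the suffix -ol.
Number the chain so that numbering from this end puts the hydroxyl group at C-4 rather than C-6.
That gives the hydroxyl at C-4; an ethyl group at C-5; an iodo group at C-1.
Prefixes are listed alphabetically: ethyl, iodo.
The name is 5-ethyl-1-iodononan-4-ol.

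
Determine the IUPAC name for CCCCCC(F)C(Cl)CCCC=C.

6-chloro-7-fluorododec-1-ene

Counting along the main chain through the multiple bond gives 12 carbons: the parent is dodecane.
The chain contains a C=C double bond, so the unsaturation ending is -ene.
The numbering direction is chosen so that numbering from this end puts the double bond at C-1 rather than C-11.
That gives the double bond between C-1 and C-2; a chloro group at C-6; a fluoro group at C-7.
Prefixes are listed alphabetically: chloro, fluoro.
The name is 6-chloro-7-fluorododec-1-ene.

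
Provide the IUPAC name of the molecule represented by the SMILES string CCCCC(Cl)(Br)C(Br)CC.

3,4-dibromo-4-chlorooctane

The longest continuous carbon chain has 8 atoms, so the parent hydride is octane.
Choose the numbering such that the substituent locant set {3,4,4} is lower than {5,5,6} at the first point of difference.
That gives bromo groups at C-3 and C-4; a chloro group at C-4.
The substituents are ordered alphabetically, ignoring any di-/tri- multipliers.
Assembling the pieces gives 3,4-dibromo-4-chlorooctane.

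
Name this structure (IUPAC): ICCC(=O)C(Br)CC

The longest chain bearing the carbonyl is 6 carbons long (hexane).
The principal characteristic group is a ketone (C=O on an internal carbon), named with the suffix -one.
Choose the numbering such that numbering from this end puts the carbonyl group at C-3 rather than C-4.
With this numbering: the carbonyl at C-3; a bromo group at C-4; an iodo group at C-1.
Prefixes are listed alphabetically: bromo, iodo.
Putting it together: 4-bromo-1-iodohexan-3-one.

4-bromo-1-iodohexan-3-one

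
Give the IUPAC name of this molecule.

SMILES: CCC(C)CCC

The parent chain contains 6 carbons (hexane).
Number the chain so that the substituent locant set {3} is lower than {4} at the first point of difference.
That gives a methyl group at C-3.
The name is 3-methylhexane.

3-methylhexane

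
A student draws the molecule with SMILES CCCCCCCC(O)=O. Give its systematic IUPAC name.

octanoic acid

Counting along the main chain through the –COOH group gives 8 carbons: the parent is octane.
A carboxylic acid (terminal –COOH) is the principal characteristic group, giving the suffix -oic acid.
The numbering direction is chosen so that the carboxylic acid carbon is C-1 by definition.
The name is octanoic acid.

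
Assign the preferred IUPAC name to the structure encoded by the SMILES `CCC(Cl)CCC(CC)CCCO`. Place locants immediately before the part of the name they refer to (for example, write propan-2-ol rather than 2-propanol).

The longest chain bearing the –OH group is 9 carbons long (nonane).
An alcohol (–OH) is the principal characteristic group, giving the suffix -ol.
Number the chain so that numbering from this end puts the hydroxyl group at C-1 rather than C-9.
With this numbering: the hydroxyl at C-1; a chloro group at C-7; an ethyl group at C-4.
Prefixes are listed alphabetically: chloro, ethyl.
The name is 7-chloro-4-ethylnonan-1-ol.

7-chloro-4-ethylnonan-1-ol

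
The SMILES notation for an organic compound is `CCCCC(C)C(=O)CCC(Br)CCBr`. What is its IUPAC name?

The longest carbon chain that includes the carbonyl has 11 carbons, so the parent hydride is undecane.
The principal characteristic group is a ketone (C=O on an internal carbon), named with the suffix -one.
Number the chain so that the substituent locant set {1,3,7} is lower than {5,9,11} at the first point of difference.
That gives the carbonyl at C-6; bromo groups at C-1 and C-3; a methyl group at C-7.
Substituent prefixes are cited in alphabetical order (multiplying prefixes like di-/tri- are ignored for ordering).
The name is 1,3-dibromo-7-methylundecan-6-one.

1,3-dibromo-7-methylundecan-6-one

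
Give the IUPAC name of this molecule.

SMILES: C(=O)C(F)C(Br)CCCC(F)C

3-bromo-2,7-difluorooctanal

The longest carbon chain that includes the –CHO group has 8 carbons, so the parent hydride is octane.
The highest-priority functional group is an aldehyde (terminal –CHO), so the name ends in -al.
The numbering direction is chosen so that the aldehyde carbon is C-1 by definition.
With this numbering: a bromo group at C-3; fluoro groups at C-2 and C-7.
Substituent prefixes are cited in alphabetical order (multiplying prefixes like di-/tri- are ignored for ordering).
The name is 3-bromo-2,7-difluorooctanal.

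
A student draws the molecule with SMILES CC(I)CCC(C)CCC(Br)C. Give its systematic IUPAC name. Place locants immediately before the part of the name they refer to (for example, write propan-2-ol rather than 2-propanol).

2-bromo-8-iodo-5-methylnonane

The longest continuous carbon chain has 9 atoms, so the parent hydride is nonane.
Number the chain so that the locant sets are identical either way, so the alphabetically earlier bromo substituent takes the lower locant (2 rather than 8).
With this numbering: a bromo group at C-2; an iodo group at C-8; a methyl group at C-5.
The substituents are ordered alphabetically, ignoring any di-/tri- multipliers.
Assembling the pieces gives 2-bromo-8-iodo-5-methylnonane.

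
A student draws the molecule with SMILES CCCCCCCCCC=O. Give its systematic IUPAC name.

The longest carbon chain that includes the –CHO group has 10 carbons, so the parent hydride is decane.
The principal characteristic group is an aldehyde (terminal –CHO), named with the suffix -al.
Number the chain so that the aldehyde carbon is C-1 by definition.
Putting it together: decanal.

decanal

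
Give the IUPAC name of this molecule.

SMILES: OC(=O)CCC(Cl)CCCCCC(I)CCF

The longest carbon chain that includes the –COOH group has 12 carbons, so the parent hydride is dodecane.
A carboxylic acid (terminal –COOH) is the principal characteristic group, giving the suffix -oic acid.
Number the chain so that the carboxylic acid carbon is C-1 by definition.
This places a chloro group at C-4; a fluoro group at C-12; an iodo group at C-10.
The substituents are ordered alphabetically, ignoring any di-/tri- multipliers.
Putting it together: 4-chloro-12-fluoro-10-iodododecanoic acid.

4-chloro-12-fluoro-10-iodododecanoic acid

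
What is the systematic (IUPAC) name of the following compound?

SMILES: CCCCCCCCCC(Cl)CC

3-chlorododecane

The longest continuous carbon chain has 12 atoms, so the parent hydride is dodecane.
Number the chain so that the substituent locant set {3} is lower than {10} at the first point of difference.
This places a chloro group at C-3.
The name is 3-chlorododecane.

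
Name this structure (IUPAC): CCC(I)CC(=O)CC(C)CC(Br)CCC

9-bromo-3-iodo-7-methyldodecan-5-one

The longest carbon chain that includes the carbonyl has 12 carbons, so the parent hydride is dodecane.
A ketone (C=O on an internal carbon) is the principal characteristic group, giving the suffix -one.
Choose the numbering such that numbering from this end puts the carbonyl group at C-5 rather than C-8.
That gives the carbonyl at C-5; a bromo group at C-9; an iodo group at C-3; a methyl group at C-7.
Substituent prefixes are cited in alphabetical order (multiplying prefixes like di-/tri- are ignored for ordering).
Assembling the pieces gives 9-bromo-3-iodo-7-methyldodecan-5-one.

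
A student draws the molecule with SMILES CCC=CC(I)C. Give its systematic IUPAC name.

Counting along the main chain through the multiple bond gives 6 carbons: the parent is hexane.
A C=C double bond in the chain gives the infix -ene-.
The numbering direction is chosen so that the substituent locant set {2} is lower than {5} at the first point of difference.
With this numbering: the double bond between C-3 and C-4; an iodo group at C-2.
Putting it together: 2-iodohex-3-ene.

2-iodohex-3-ene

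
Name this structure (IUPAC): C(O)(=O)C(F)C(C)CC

2-fluoro-3-methylpentanoic acid

The longest chain bearing the –COOH group is 5 carbons long (pentane).
A carboxylic acid (terminal –COOH) is the principal characteristic group, giving the suffix -oic acid.
Choose the numbering such that the carboxylic acid carbon is C-1 by definition.
With this numbering: a fluoro group at C-2; a methyl group at C-3.
Substituent prefixes are cited in alphabetical order (multiplying prefixes like di-/tri- are ignored for ordering).
Assembling the pieces gives 2-fluoro-3-methylpentanoic acid.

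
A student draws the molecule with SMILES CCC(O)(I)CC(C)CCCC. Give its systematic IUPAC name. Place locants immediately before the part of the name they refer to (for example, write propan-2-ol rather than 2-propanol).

Counting along the main chain through the –OH group gives 9 carbons: the parent is nonane.
The principal characteristic group is an alcohol (–OH), named with the suffix -ol.
Choose the numbering such that numbering from this end puts the hydroxyl group at C-3 rather than C-7.
This places the hydroxyl at C-3; an iodo group at C-3; a methyl group at C-5.
The substituents are ordered alphabetically, ignoring any di-/tri- multipliers.
Assembling the pieces gives 3-iodo-5-methylnonan-3-ol.

3-iodo-5-methylnonan-3-ol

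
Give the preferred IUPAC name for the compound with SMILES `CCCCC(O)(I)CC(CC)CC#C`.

7-ethyl-5-iododec-9-yn-5-ol

The longest carbon chain that includes the –OH group and the multiple bond has 10 carbons, so the parent hydride is decane.
An alcohol (–OH) is the principal characteristic group, giving the suffix -ol.
The chain contains a C≡C triple bond, so the unsaturation ending is -yne.
Number the chain so that numbering from this end puts the hydroxyl group at C-5 rather than C-6.
This places the hydroxyl at C-5; the triple bond between C-9 and C-10; an ethyl group at C-7; an iodo group at C-5.
The substituents are ordered alphabetically, ignoring any di-/tri- multipliers.
The name is 7-ethyl-5-iododec-9-yn-5-ol.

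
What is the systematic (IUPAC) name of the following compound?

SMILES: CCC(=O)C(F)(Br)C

The longest carbon chain that includes the carbonyl has 5 carbons, so the parent hydride is pentane.
The highest-priority functional group is a ketone (C=O on an internal carbon), so the name ends in -one.
Choose the numbering such that the substituent locant set {2,2} is lower than {4,4} at the first point of difference.
That gives the carbonyl at C-3; a bromo group at C-2; a fluoro group at C-2.
Prefixes are listed alphabetically: bromo, fluoro.
Assembling the pieces gives 2-bromo-2-fluoropentan-3-one.

2-bromo-2-fluoropentan-3-one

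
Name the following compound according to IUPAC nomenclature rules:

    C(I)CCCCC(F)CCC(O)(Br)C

The longest chain bearing the –OH group is 10 carbons long (decane).
The principal characteristic group is an alcohol (–OH), named with the suffix -ol.
Choose the numbering such that numbering from this end puts the hydroxyl group at C-2 rather than C-9.
This places the hydroxyl at C-2; a bromo group at C-2; a fluoro group at C-5; an iodo group at C-10.
Prefixes are listed alphabetically: bromo, fluoro, iodo.
Assembling the pieces gives 2-bromo-5-fluoro-10-iododecan-2-ol.

2-bromo-5-fluoro-10-iododecan-2-ol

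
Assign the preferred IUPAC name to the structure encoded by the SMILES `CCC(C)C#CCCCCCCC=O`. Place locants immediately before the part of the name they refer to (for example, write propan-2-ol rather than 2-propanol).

The longest chain bearing the –CHO group and the multiple bond is 12 carbons long (dodecane).
The principal characteristic group is an aldehyde (terminal –CHO), named with the suffix -al.
The chain contains a C≡C triple bond, so the unsaturation ending is -yne.
Choose the numbering such that the aldehyde carbon is C-1 by definition.
This places the triple bond between C-8 and C-9; a methyl group at C-10.
Putting it together: 10-methyldodec-8-ynal.

10-methyldodec-8-ynal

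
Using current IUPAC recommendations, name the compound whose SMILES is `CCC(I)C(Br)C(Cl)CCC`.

4-bromo-5-chloro-3-iodooctane

The longest continuous carbon chain has 8 atoms, so the parent hydride is octane.
Choose the numbering such that the substituent locant set {3,4,5} is lower than {4,5,6} at the first point of difference.
This places a bromo group at C-4; a chloro group at C-5; an iodo group at C-3.
The substituents are ordered alphabetically, ignoring any di-/tri- multipliers.
Assembling the pieces gives 4-bromo-5-chloro-3-iodooctane.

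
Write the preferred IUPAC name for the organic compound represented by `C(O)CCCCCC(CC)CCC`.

7-ethyldecan-1-ol

The longest carbon chain that includes the –OH group has 10 carbons, so the parent hydride is decane.
The highest-priority functional group is an alcohol (–OH), so the name ends in -ol.
Choose the numbering such that numbering from this end puts the hydroxyl group at C-1 rather than C-10.
With this numbering: the hydroxyl at C-1; an ethyl group at C-7.
Putting it together: 7-ethyldecan-1-ol.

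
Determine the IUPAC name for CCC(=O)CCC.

The longest carbon chain that includes the carbonyl has 6 carbons, so the parent hydride is hexane.
A ketone (C=O on an internal carbon) is the principal characteristic group, giving the suffix -one.
Choose the numbering such that numbering from this end puts the carbonyl group at C-3 rather than C-4.
With this numbering: the carbonyl at C-3.
Assembling the pieces gives hexan-3-one.

hexan-3-one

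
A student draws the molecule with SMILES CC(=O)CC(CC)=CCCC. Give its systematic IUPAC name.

4-ethyloct-4-en-2-one

Counting along the main chain through the carbonyl and the multiple bond gives 8 carbons: the parent is octane.
The principal characteristic group is a ketone (C=O on an internal carbon), named with the suffix -one.
A C=C double bond in the chain gives the infix -ene-.
Number the chain so that numbering from this end puts the carbonyl group at C-2 rather than C-7.
With this numbering: the carbonyl at C-2; the double bond between C-4 and C-5; an ethyl group at C-4.
Assembling the pieces gives 4-ethyloct-4-en-2-one.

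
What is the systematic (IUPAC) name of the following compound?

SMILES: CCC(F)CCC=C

5-fluorohept-1-ene

The longest carbon chain that includes the multiple bond has 7 carbons, so the parent hydride is heptane.
The chain contains a C=C double bond, so the unsaturation ending is -ene.
Number the chain so that numbering from this end puts the double bond at C-1 rather than C-6.
That gives the double bond between C-1 and C-2; a fluoro group at C-5.
Putting it together: 5-fluorohept-1-ene.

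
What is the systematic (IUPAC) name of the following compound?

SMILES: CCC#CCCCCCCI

Counting along the main chain through the multiple bond gives 10 carbons: the parent is decane.
There is one C≡C triple bond, indicated by the ending -yne.
The numbering direction is chosen so that numbering from this end puts the triple bond at C-3 rather than C-7.
This places the triple bond between C-3 and C-4; an iodo group at C-10.
Putting it together: 10-iododec-3-yne.

10-iododec-3-yne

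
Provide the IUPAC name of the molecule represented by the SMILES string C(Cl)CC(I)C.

1-chloro-3-iodobutane

The longest continuous carbon chain has 4 atoms, so the parent hydride is butane.
The numbering direction is chosen so that the substituent locant set {1,3} is lower than {2,4} at the first point of difference.
With this numbering: a chloro group at C-1; an iodo group at C-3.
Substituent prefixes are cited in alphabetical order (multiplying prefixes like di-/tri- are ignored for ordering).
The name is 1-chloro-3-iodobutane.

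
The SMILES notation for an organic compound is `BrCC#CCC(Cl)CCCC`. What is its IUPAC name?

The longest chain bearing the multiple bond is 9 carbons long (nonane).
There is one C≡C triple bond, indicated by the ending -yne.
Choose the numbering such that numbering from this end puts the triple bond at C-2 rather than C-7.
With this numbering: the triple bond between C-2 and C-3; a bromo group at C-1; a chloro group at C-5.
The substituents are ordered alphabetically, ignoring any di-/tri- multipliers.
Assembling the pieces gives 1-bromo-5-chloronon-2-yne.

1-bromo-5-chloronon-2-yne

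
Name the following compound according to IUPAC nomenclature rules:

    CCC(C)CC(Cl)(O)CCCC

5-chloro-3-methylnonan-5-ol

The longest carbon chain that includes the –OH group has 9 carbons, so the parent hydride is nonane.
The highest-priority functional group is an alcohol (–OH), so the name ends in -ol.
The numbering direction is chosen so that the substituent locant set {3,5} is lower than {5,7} at the first point of difference.
That gives the hydroxyl at C-5; a chloro group at C-5; a methyl group at C-3.
Substituent prefixes are cited in alphabetical order (multiplying prefixes like di-/tri- are ignored for ordering).
The name is 5-chloro-3-methylnonan-5-ol.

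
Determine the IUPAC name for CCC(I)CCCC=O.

5-iodoheptanal

The longest chain bearing the –CHO group is 7 carbons long (heptane).
The principal characteristic group is an aldehyde (terminal –CHO), named with the suffix -al.
Number the chain so that the aldehyde carbon is C-1 by definition.
With this numbering: an iodo group at C-5.
The name is 5-iodoheptanal.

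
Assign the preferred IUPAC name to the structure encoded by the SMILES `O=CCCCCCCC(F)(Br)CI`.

8-bromo-8-fluoro-9-iodononanal

Counting along the main chain through the –CHO group gives 9 carbons: the parent is nonane.
An aldehyde (terminal –CHO) is the principal characteristic group, giving the suffix -al.
Number the chain so that the aldehyde carbon is C-1 by definition.
That gives a bromo group at C-8; a fluoro group at C-8; an iodo group at C-9.
Substituent prefixes are cited in alphabetical order (multiplying prefixes like di-/tri- are ignored for ordering).
The name is 8-bromo-8-fluoro-9-iodononanal.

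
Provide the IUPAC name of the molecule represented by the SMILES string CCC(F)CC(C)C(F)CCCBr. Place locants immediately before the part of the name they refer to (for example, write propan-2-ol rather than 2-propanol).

1-bromo-4,7-difluoro-5-methylnonane

The longest carbon chain is 9 atoms: the parent is nonane.
Choose the numbering such that the substituent locant set {1,4,5,7} is lower than {3,5,6,9} at the first point of difference.
With this numbering: a bromo group at C-1; fluoro groups at C-4 and C-7; a methyl group at C-5.
The substituents are ordered alphabetically, ignoring any di-/tri- multipliers.
The name is 1-bromo-4,7-difluoro-5-methylnonane.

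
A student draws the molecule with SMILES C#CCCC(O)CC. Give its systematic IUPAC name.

hept-6-yn-3-ol

The longest carbon chain that includes the –OH group and the multiple bond has 7 carbons, so the parent hydride is heptane.
The highest-priority functional group is an alcohol (–OH), so the name ends in -ol.
A C≡C triple bond in the chain gives the infix -yne-.
Choose the numbering such that numbering from this end puts the hydroxyl group at C-3 rather than C-5.
With this numbering: the hydroxyl at C-3; the triple bond between C-6 and C-7.
Assembling the pieces gives hept-6-yn-3-ol.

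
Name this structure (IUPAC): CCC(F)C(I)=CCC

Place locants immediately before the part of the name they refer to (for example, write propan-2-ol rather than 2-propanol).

5-fluoro-4-iodohept-3-ene

Counting along the main chain through the multiple bond gives 7 carbons: the parent is heptane.
The chain contains a C=C double bond, so the unsaturation ending is -ene.
Choose the numbering such that numbering from this end puts the double bond at C-3 rather than C-4.
That gives the double bond between C-3 and C-4; a fluoro group at C-5; an iodo group at C-4.
Substituent prefixes are cited in alphabetical order (multiplying prefixes like di-/tri- are ignored for ordering).
Putting it together: 5-fluoro-4-iodohept-3-ene.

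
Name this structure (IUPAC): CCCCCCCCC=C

Counting along the main chain through the multiple bond gives 10 carbons: the parent is decane.
A C=C double bond in the chain gives the infix -ene-.
Number the chain so that numbering from this end puts the double bond at C-1 rather than C-9.
This places the double bond between C-1 and C-2.
Putting it together: dec-1-ene.

dec-1-ene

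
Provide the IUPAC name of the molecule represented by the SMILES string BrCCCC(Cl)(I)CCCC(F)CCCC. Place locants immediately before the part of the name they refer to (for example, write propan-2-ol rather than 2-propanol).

1-bromo-4-chloro-8-fluoro-4-iodododecane

The longest carbon chain is 12 atoms: the parent is dodecane.
Choose the numbering such that the substituent locant set {1,4,4,8} is lower than {5,9,9,12} at the first point of difference.
With this numbering: a bromo group at C-1; a chloro group at C-4; a fluoro group at C-8; an iodo group at C-4.
The substituents are ordered alphabetically, ignoring any di-/tri- multipliers.
The name is 1-bromo-4-chloro-8-fluoro-4-iodododecane.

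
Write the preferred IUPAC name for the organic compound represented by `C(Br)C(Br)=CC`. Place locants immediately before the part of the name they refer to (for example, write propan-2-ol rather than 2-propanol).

1,2-dibromobut-2-ene

The longest carbon chain that includes the multiple bond has 4 carbons, so the parent hydride is butane.
A C=C double bond in the chain gives the infix -ene-.
Number the chain so that the substituent locant set {1,2} is lower than {3,4} at the first point of difference.
This places the double bond between C-2 and C-3; bromo groups at C-1 and C-2.
Assembling the pieces gives 1,2-dibromobut-2-ene.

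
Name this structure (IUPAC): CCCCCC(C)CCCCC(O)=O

Counting along the main chain through the –COOH group gives 11 carbons: the parent is undecane.
A carboxylic acid (terminal –COOH) is the principal characteristic group, giving the suffix -oic acid.
Choose the numbering such that the carboxylic acid carbon is C-1 by definition.
With this numbering: a methyl group at C-6.
Assembling the pieces gives 6-methylundecanoic acid.

6-methylundecanoic acid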